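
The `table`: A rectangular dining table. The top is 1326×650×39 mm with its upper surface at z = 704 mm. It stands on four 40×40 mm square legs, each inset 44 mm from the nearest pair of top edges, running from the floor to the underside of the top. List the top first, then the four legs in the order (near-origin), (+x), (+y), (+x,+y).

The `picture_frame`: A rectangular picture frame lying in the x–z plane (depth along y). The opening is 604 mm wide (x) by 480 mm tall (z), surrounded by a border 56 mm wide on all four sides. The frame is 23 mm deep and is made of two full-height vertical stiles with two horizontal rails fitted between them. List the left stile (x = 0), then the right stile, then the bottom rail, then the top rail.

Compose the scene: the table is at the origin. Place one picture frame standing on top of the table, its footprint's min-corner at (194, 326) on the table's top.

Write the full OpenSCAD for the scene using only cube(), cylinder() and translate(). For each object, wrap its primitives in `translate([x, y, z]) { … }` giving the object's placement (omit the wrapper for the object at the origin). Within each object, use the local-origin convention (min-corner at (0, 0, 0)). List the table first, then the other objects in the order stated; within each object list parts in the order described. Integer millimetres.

translate([0, 0, 665]) cube([1326, 650, 39]);
translate([44, 44, 0]) cube([40, 40, 665]);
translate([1242, 44, 0]) cube([40, 40, 665]);
translate([44, 566, 0]) cube([40, 40, 665]);
translate([1242, 566, 0]) cube([40, 40, 665]);
translate([194, 326, 704]) {
  cube([56, 23, 592]);
  translate([660, 0, 0]) cube([56, 23, 592]);
  translate([56, 0, 0]) cube([604, 23, 56]);
  translate([56, 0, 536]) cube([604, 23, 56]);
}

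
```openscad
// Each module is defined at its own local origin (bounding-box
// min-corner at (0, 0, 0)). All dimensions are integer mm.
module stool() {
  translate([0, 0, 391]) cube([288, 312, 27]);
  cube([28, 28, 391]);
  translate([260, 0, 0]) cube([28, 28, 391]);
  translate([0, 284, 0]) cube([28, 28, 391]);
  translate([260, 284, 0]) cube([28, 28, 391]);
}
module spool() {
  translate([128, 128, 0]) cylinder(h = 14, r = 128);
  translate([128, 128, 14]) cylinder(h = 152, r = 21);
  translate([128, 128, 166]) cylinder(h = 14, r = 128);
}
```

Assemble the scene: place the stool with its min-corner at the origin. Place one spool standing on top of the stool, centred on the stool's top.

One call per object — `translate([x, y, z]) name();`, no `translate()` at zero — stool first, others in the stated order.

stool();
translate([16, 28, 418]) spool();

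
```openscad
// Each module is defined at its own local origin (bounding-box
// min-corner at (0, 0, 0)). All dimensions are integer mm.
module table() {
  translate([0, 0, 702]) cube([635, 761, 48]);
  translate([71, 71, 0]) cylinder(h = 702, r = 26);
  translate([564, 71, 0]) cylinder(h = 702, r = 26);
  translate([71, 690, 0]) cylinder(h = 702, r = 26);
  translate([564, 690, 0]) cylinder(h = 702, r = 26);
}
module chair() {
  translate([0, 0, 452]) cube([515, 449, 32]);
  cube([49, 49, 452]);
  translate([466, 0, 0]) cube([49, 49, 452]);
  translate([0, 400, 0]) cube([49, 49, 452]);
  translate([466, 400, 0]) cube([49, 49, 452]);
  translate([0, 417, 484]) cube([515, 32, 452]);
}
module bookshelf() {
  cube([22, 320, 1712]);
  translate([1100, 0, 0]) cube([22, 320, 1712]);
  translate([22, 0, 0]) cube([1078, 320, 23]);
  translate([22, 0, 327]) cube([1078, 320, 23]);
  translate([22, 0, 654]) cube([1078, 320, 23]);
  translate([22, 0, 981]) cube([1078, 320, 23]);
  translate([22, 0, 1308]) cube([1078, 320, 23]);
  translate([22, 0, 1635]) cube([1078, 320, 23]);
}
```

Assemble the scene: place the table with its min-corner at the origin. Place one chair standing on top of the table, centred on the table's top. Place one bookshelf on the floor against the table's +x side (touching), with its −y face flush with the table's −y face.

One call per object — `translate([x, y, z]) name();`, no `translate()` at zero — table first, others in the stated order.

table();
translate([60, 156, 750]) chair();
translate([635, 0, 0]) bookshelf();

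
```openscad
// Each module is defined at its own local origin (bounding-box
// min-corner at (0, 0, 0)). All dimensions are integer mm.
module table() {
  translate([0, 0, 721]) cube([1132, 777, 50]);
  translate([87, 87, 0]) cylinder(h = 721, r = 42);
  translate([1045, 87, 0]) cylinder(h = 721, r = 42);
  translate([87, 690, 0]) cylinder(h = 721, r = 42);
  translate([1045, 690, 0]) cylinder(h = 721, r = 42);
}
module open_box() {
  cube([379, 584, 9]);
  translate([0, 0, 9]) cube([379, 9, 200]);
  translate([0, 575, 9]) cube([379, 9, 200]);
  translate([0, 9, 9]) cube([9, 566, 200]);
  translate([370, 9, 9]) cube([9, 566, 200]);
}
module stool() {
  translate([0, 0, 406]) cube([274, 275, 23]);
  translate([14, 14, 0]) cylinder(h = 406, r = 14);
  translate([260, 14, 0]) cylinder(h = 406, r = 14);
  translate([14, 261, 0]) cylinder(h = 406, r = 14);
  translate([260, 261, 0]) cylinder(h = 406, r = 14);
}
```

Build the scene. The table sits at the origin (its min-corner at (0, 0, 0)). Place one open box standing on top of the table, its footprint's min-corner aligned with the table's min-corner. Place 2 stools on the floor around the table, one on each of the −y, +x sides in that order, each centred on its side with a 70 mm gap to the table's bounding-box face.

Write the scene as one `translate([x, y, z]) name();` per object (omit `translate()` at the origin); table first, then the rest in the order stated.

table();
translate([0, 0, 771]) open_box();
translate([429, -345, 0]) stool();
translate([1202, 251, 0]) stool();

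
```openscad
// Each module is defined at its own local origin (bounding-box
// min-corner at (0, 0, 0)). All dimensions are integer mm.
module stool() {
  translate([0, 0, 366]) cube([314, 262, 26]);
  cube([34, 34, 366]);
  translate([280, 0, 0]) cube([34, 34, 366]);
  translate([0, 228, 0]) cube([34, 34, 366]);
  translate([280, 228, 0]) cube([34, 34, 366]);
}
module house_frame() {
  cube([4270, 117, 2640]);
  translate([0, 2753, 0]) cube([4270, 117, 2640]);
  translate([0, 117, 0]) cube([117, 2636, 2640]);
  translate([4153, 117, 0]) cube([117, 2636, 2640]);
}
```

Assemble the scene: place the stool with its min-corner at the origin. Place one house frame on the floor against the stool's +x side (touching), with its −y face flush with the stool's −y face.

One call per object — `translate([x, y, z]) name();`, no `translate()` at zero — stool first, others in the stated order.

stool();
translate([314, 0, 0]) house_frame();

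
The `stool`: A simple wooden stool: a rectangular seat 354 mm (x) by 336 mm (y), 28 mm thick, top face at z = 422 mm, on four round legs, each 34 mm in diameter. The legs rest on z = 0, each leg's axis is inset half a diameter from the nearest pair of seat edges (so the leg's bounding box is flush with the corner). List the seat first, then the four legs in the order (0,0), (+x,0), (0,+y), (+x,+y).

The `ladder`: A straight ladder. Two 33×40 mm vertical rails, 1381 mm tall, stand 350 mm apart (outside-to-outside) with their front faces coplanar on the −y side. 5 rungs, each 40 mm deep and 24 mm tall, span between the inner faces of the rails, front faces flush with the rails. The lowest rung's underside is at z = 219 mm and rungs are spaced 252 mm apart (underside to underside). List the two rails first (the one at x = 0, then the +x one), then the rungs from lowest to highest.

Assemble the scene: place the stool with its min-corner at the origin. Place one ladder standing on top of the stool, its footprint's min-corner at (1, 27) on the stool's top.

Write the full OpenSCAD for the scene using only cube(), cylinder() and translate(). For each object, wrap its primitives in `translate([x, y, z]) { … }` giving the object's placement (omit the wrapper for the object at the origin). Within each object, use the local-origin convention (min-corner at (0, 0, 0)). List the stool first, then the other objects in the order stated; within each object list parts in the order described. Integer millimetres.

translate([0, 0, 394]) cube([354, 336, 28]);
translate([17, 17, 0]) cylinder(h = 394, r = 17);
translate([337, 17, 0]) cylinder(h = 394, r = 17);
translate([17, 319, 0]) cylinder(h = 394, r = 17);
translate([337, 319, 0]) cylinder(h = 394, r = 17);
translate([1, 27, 422]) {
  cube([33, 40, 1381]);
  translate([317, 0, 0]) cube([33, 40, 1381]);
  translate([33, 0, 219]) cube([284, 40, 24]);
  translate([33, 0, 471]) cube([284, 40, 24]);
  translate([33, 0, 723]) cube([284, 40, 24]);
  translate([33, 0, 975]) cube([284, 40, 24]);
  translate([33, 0, 1227]) cube([284, 40, 24]);
}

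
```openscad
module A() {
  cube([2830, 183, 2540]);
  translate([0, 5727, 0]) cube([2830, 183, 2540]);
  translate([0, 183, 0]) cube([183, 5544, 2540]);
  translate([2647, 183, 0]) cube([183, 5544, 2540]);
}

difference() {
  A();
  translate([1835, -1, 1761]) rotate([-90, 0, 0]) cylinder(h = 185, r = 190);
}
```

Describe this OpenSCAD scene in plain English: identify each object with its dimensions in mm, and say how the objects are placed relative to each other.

A is the wall frame of a small rectangular building: four walls, each 2540 mm tall and 183 mm thick, enclosing a footprint 2830 mm (x) by 5910 mm (y) outside-to-outside, with no floor or roof. The front and back walls (the −y and +y sides) span the full width; the two side walls fit between them.

The house frame has a circular hole of radius 190 mm through its front wall, centred at (x = 1835, z = 1761).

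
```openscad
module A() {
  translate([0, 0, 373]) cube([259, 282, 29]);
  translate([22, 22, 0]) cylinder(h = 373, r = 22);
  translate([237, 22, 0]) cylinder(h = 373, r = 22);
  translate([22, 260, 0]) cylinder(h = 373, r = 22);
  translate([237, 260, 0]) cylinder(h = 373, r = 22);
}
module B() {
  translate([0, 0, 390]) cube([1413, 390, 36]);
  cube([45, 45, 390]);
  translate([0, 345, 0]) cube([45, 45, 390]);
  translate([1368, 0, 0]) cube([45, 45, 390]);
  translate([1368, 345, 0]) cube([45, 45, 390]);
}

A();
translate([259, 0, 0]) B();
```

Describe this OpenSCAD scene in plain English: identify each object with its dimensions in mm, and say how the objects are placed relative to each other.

A is a four-legged stool. The seat is 259×282 mm, 29 mm thick, top at z = 402 mm. It stands on four round legs, each 44 mm in diameter, from z = 0 to the seat underside, each leg's axis is inset half a diameter from the nearest pair of seat edges (so the leg's bounding box is flush with the corner).

B is a bench: a 1413×390 mm seat slab, 36 mm thick, top at z = 426 mm, on four 45×45 mm square legs flush with the seat corners and standing on z = 0.

The bench is against the stool's +x side, with their −y faces flush.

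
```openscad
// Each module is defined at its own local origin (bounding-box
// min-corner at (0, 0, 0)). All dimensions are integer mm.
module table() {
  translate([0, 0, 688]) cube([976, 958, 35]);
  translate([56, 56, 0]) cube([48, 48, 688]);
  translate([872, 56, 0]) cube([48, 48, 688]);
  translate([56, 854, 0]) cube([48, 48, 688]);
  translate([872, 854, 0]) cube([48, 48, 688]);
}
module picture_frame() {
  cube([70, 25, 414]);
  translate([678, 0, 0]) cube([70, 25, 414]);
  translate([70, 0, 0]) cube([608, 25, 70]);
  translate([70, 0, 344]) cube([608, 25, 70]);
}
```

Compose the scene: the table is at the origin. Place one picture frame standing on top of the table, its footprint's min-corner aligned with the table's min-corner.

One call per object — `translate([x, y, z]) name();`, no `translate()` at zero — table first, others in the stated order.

table();
translate([0, 0, 723]) picture_frame();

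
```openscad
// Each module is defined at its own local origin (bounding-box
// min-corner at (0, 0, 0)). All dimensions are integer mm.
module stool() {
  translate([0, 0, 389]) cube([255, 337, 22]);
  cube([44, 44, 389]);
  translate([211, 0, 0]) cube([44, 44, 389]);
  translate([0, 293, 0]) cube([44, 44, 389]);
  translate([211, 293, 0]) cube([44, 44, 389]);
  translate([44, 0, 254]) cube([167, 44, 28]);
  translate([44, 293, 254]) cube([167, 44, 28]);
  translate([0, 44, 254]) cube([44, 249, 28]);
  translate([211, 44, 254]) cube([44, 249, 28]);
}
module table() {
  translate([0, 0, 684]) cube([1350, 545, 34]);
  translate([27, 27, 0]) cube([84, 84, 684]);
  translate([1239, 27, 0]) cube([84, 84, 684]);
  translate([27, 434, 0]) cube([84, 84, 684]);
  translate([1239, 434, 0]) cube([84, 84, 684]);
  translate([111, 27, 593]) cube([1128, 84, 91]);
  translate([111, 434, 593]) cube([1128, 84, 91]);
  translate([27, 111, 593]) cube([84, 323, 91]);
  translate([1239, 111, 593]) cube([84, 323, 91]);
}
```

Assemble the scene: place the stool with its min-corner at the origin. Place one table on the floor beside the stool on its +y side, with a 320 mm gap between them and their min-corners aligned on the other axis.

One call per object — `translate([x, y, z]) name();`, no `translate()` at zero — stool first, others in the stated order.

stool();
translate([0, 657, 0]) table();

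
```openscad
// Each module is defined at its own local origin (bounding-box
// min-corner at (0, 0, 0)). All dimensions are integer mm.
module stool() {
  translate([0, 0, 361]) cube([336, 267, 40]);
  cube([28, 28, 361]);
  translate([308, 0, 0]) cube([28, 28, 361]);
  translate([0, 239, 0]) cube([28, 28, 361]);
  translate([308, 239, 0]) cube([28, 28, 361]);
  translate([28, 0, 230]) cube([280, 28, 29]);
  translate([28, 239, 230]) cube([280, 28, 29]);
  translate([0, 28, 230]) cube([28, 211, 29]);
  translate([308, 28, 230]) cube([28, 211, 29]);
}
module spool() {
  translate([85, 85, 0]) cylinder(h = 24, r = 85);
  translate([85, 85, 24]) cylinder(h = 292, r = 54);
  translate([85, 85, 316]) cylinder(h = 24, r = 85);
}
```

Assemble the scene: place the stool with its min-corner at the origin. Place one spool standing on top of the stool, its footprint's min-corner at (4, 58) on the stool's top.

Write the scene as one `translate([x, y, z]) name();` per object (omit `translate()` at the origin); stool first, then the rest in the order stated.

stool();
translate([4, 58, 401]) spool();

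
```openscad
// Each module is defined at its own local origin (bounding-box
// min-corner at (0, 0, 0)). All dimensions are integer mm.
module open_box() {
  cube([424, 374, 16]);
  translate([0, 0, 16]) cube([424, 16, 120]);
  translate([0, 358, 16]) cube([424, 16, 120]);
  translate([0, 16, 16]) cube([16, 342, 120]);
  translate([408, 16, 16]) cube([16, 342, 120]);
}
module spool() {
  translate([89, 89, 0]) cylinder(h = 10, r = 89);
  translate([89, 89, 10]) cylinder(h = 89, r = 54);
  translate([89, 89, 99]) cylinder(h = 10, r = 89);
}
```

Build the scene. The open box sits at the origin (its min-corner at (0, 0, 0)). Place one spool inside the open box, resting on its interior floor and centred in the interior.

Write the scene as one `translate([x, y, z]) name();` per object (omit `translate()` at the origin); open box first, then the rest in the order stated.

open_box();
translate([123, 98, 16]) spool();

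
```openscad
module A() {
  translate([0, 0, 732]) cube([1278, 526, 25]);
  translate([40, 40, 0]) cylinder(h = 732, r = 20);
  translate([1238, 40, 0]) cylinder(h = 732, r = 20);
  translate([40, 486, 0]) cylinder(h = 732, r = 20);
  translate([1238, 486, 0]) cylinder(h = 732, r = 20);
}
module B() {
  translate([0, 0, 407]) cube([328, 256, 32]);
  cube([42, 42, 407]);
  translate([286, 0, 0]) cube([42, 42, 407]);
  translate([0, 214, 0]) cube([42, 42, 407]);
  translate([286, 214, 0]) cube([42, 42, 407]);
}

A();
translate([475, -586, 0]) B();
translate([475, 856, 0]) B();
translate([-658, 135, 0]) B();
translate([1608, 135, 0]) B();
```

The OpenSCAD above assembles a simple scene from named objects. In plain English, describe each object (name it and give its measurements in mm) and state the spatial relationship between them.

A is a rectangular dining table. The top is 1278×526×25 mm with its upper surface at z = 757 mm. It stands on four round legs of 40 mm diameter, each leg's bounding box inset 20 mm from the nearest pair of top edges, running from the floor to the underside of the top.

B is a simple wooden stool: a rectangular seat 328 mm (x) by 256 mm (y), 32 mm thick, top face at z = 439 mm, on four square legs, each 42×42 mm in cross-section. The legs rest on z = 0, each flush with a corner of the seat.

Four stools sit around the table at the −y, +y, −x, +x sides.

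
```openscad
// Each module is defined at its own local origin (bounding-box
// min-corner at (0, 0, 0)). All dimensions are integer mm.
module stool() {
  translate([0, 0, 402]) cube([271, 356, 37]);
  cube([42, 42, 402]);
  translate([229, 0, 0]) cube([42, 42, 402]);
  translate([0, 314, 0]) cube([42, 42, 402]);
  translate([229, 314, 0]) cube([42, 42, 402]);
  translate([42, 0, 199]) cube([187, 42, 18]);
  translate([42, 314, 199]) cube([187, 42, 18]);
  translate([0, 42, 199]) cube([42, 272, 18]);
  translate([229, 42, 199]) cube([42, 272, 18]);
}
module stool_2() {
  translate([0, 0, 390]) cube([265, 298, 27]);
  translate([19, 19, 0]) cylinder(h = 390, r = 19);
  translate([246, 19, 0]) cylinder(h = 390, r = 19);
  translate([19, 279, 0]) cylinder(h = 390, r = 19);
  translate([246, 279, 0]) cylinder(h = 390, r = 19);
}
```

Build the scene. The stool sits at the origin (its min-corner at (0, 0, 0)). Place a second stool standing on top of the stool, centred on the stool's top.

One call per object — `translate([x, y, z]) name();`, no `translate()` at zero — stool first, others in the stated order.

stool();
translate([3, 29, 439]) stool_2();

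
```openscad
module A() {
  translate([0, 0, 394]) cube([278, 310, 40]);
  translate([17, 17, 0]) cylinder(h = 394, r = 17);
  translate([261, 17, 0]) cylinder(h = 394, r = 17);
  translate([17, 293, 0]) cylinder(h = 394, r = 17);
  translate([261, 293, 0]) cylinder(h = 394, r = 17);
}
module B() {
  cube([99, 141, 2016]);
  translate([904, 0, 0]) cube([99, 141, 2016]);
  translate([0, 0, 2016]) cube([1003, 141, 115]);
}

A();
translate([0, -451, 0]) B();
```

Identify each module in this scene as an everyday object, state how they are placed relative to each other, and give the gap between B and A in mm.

The door frame's nearest face is 310 mm from the stool's −y face.

A is a stool. B is a door frame. The door frame is on the floor beside the stool on its −y side. The gap between the door frame and the stool is 310 mm.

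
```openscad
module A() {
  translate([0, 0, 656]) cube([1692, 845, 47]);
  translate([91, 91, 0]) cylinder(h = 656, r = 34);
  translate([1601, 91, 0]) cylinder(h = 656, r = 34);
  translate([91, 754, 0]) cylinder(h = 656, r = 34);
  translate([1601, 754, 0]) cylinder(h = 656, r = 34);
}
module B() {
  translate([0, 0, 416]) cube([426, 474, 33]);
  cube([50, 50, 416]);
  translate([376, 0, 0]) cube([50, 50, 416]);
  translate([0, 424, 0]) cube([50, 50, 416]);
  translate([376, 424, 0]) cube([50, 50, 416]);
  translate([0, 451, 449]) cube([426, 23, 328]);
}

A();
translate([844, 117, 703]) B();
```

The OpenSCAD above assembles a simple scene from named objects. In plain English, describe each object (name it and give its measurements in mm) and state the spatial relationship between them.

A is a table with a 1692×845 mm rectangular top, 47 mm thick, top surface at z = 703 mm, supported by four round legs of 68 mm diameter, each leg's bounding box inset 57 mm from the nearest pair of top edges, running from the floor.

B is a chair: 426×474 mm seat, 33 mm thick, top at z = 449 mm, on four 50 mm square corner legs flush with the seat edges. A 23 mm thick backrest slab spans the full seat width, extending 328 mm above the seat top, its back face flush with the seat's +y edge.

The chair is on top of the table.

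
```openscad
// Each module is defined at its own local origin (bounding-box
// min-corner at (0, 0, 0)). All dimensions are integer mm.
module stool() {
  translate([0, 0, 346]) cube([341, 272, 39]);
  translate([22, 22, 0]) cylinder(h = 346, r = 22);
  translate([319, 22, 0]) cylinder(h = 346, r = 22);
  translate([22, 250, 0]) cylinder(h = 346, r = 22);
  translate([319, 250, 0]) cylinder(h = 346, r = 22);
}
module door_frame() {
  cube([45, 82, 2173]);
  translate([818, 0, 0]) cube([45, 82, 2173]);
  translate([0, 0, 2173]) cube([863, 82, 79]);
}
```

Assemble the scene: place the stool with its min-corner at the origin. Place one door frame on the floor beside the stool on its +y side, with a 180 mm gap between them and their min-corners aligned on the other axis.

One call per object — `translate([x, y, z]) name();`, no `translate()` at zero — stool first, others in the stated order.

stool();
translate([0, 452, 0]) door_frame();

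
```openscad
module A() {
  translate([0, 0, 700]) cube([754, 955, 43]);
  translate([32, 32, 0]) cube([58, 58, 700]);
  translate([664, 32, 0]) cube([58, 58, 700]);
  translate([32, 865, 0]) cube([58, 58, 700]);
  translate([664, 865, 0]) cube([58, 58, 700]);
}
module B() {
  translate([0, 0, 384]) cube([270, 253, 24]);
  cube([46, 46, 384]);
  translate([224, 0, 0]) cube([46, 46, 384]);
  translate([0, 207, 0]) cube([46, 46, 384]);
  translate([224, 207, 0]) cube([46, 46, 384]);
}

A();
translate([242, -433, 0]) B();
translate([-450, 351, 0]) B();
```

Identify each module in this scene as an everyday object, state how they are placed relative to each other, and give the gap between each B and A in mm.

A is a table. B is a stool. Two stools sit around the table at the −y, −x sides. The gap between each stool and the table is 180 mm.

Each stool's nearest face is 180 mm from the table's bounding box.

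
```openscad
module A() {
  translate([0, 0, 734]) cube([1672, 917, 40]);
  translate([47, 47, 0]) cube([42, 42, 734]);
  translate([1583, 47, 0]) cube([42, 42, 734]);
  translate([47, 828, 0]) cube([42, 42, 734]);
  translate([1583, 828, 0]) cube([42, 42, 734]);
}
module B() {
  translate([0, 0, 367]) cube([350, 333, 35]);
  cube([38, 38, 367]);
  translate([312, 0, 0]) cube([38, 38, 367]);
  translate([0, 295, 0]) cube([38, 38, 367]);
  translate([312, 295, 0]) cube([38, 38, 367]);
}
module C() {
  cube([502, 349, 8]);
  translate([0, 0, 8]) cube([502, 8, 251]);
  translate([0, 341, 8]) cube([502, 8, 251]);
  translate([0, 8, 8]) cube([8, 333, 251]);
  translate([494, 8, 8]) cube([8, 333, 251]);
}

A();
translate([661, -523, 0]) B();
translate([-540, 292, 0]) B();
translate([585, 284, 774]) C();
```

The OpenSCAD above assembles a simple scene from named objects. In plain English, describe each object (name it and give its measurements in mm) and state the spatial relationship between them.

A is a rectangular dining table. The top is 1672×917×40 mm with its upper surface at z = 774 mm. It stands on four 42×42 mm square legs, each inset 47 mm from the nearest pair of top edges, running from the floor to the underside of the top.

B is a simple wooden stool: a rectangular seat 350 mm (x) by 333 mm (y), 35 mm thick, top face at z = 402 mm, on four square legs, each 38×38 mm in cross-section. The legs rest on z = 0, each flush with a corner of the seat.

C is an open-topped rectangular box: outside dimensions 502×349×259 mm, with a uniform wall and base thickness of 8 mm. The base is a full 502×349 slab on the floor; four walls sit on top of the base. The front and back walls (the −y and +y sides) span the full width; the two side walls fit between them.

Two stools sit around the table at the −y, −x sides. The open box is on top of the table, centred.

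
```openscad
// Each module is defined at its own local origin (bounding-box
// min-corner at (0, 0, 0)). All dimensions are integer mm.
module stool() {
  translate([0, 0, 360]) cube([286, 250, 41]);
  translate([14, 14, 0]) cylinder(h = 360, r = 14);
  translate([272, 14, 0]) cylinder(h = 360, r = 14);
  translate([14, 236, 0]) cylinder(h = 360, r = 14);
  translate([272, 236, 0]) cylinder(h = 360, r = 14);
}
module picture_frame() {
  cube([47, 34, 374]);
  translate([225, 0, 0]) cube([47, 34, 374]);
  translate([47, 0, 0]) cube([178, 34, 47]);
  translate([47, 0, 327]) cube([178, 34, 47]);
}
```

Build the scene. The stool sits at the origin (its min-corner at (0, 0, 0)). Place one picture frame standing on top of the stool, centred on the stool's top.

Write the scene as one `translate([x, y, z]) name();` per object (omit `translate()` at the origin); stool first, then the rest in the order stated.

stool();
translate([7, 108, 401]) picture_frame();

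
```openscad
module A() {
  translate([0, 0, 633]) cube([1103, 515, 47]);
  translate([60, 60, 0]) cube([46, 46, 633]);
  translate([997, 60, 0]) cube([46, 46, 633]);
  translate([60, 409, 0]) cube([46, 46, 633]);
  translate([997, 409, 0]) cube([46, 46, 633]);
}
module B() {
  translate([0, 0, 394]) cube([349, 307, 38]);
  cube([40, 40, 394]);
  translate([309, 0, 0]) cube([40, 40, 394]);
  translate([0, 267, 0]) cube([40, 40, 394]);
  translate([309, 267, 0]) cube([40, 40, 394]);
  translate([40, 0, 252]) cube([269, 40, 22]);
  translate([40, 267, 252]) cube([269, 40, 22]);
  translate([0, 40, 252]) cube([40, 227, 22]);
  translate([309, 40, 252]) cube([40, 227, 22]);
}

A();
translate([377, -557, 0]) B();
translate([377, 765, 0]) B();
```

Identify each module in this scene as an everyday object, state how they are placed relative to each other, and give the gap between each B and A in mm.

A is a table. B is a stool. Two stools sit around the table at the −y, +y sides. The gap between each stool and the table is 250 mm.

Each stool's nearest face is 250 mm from the table's bounding box.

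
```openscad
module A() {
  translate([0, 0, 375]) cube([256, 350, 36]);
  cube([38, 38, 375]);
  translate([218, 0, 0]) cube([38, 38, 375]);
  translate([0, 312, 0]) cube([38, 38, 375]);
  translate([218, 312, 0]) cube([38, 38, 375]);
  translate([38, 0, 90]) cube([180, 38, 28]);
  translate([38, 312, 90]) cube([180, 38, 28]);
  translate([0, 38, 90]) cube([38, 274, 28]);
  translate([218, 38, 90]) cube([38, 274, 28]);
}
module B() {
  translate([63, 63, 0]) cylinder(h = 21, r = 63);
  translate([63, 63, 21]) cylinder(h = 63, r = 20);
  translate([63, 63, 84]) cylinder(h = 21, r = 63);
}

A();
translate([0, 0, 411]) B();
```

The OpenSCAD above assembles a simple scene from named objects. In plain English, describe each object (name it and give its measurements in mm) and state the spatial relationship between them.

A is a four-legged stool. The seat is a 256×350×36 mm slab whose top surface is at z = 411 mm; four square legs, each 38×38 mm in cross-section, run from the floor (z = 0) to the underside of the seat, each flush with a corner of the seat. Four stretchers, 38 mm wide and 28 mm tall, connect adjacent legs with their undersides at z = 90 mm, each running between the inner faces of the legs it joins and aligned with the legs' outer faces on the other axis.

B is a spool: two coaxial disc flanges of radius 63 mm and thickness 21 mm, joined by a core cylinder of radius 20 mm and height 63 mm. The lower flange rests on z = 0 and the three cylinders share a vertical axis.

The spool is on top of the stool.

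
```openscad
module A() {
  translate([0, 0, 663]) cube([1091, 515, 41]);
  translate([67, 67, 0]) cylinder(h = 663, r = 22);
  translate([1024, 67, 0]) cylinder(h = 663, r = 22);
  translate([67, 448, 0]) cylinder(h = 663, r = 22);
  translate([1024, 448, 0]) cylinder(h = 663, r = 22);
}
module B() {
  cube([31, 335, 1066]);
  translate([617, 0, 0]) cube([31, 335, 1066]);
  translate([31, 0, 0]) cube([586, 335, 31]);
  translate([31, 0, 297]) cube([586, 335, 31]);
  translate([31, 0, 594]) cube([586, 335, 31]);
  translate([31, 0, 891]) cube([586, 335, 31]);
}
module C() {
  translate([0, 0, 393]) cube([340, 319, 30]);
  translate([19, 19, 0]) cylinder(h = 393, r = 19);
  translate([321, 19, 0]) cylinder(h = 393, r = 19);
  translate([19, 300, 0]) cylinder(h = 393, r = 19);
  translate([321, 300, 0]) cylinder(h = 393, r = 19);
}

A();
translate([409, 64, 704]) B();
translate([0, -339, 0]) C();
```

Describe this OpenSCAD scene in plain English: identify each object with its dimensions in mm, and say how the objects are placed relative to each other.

A is a rectangular dining table. The top is 1091×515×41 mm with its upper surface at z = 704 mm. It stands on four round legs of 44 mm diameter, each leg's bounding box inset 45 mm from the nearest pair of top edges, running from the floor to the underside of the top.

B is an open bookshelf. Two side panels, each 31 mm thick, 335 mm deep and 1066 mm tall, stand 648 mm apart (outside-to-outside). Between them sit 4 shelves, each 31 mm thick and 335 mm deep, spanning the full gap between the sides. The bottom shelf rests on the floor (its underside at z = 0) and the clear gap between one shelf's top and the next shelf's underside is 266 mm.

C is a four-legged stool. The seat is a 340×319×30 mm slab whose top surface is at z = 423 mm; four round legs, each 38 mm in diameter, run from the floor (z = 0) to the underside of the seat, each leg's axis is inset half a diameter from the nearest pair of seat edges (so the leg's bounding box is flush with the corner).

The bookshelf is on top of the table. The stool is on the floor beside the table on its −y side.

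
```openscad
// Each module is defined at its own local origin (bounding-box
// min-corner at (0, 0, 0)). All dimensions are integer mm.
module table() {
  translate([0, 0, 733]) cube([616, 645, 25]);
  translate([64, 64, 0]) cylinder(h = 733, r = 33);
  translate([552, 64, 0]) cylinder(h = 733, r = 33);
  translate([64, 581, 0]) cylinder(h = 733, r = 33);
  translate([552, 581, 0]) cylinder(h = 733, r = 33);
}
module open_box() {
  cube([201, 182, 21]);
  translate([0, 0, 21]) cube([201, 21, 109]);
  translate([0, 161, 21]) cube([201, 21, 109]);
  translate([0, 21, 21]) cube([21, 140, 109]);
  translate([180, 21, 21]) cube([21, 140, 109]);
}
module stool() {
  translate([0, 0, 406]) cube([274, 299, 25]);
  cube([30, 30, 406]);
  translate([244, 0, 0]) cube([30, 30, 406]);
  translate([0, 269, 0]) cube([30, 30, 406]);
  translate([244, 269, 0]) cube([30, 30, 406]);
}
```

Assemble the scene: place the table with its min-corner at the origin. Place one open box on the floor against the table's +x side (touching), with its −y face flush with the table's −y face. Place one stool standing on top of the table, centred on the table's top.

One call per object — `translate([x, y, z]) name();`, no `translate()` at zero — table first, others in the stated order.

table();
translate([616, 0, 0]) open_box();
translate([171, 173, 758]) stool();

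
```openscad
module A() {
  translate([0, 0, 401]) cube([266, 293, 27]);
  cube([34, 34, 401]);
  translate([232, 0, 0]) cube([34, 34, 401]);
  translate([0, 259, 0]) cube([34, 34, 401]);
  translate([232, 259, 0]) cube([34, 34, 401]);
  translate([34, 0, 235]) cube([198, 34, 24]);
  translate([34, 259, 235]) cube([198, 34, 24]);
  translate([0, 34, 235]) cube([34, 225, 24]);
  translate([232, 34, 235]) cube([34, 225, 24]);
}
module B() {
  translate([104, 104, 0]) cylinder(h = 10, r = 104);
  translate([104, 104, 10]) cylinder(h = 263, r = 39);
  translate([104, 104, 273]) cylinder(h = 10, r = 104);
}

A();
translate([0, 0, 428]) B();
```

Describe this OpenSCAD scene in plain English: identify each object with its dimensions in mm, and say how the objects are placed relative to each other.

A is a simple wooden stool: a rectangular seat 266 mm (x) by 293 mm (y), 27 mm thick, top face at z = 428 mm, on four square legs, each 34×34 mm in cross-section. The legs rest on z = 0, each flush with a corner of the seat. Four stretchers, 34 mm wide and 24 mm tall, connect adjacent legs with their undersides at z = 235 mm, each running between the inner faces of the legs it joins and aligned with the legs' outer faces on the other axis.

B is a spool: two coaxial disc flanges of radius 104 mm and thickness 10 mm, joined by a core cylinder of radius 39 mm and height 263 mm. The lower flange rests on z = 0 and the three cylinders share a vertical axis.

The spool is on top of the stool.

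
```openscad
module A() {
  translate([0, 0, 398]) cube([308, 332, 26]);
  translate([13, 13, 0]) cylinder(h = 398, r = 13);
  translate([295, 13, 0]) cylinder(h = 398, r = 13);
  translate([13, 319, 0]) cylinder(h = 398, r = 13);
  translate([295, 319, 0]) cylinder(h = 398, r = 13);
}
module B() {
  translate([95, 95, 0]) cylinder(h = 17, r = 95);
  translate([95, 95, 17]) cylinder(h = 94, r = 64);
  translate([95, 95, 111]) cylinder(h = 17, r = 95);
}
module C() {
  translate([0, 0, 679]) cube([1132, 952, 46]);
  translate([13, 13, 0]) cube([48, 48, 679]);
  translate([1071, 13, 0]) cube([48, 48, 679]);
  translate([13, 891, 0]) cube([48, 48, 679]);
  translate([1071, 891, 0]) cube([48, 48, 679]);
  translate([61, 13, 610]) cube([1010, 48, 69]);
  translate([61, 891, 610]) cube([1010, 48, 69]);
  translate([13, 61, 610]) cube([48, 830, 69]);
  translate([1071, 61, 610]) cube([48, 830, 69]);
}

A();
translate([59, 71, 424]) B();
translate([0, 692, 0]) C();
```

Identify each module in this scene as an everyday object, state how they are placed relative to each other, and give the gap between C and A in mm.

The table's nearest face is 360 mm from the stool's +y face.

A is a stool. B is a spool. C is a table. The spool is on top of the stool, centred. The table is on the floor beside the stool on its +y side. The gap between the table and the stool is 360 mm.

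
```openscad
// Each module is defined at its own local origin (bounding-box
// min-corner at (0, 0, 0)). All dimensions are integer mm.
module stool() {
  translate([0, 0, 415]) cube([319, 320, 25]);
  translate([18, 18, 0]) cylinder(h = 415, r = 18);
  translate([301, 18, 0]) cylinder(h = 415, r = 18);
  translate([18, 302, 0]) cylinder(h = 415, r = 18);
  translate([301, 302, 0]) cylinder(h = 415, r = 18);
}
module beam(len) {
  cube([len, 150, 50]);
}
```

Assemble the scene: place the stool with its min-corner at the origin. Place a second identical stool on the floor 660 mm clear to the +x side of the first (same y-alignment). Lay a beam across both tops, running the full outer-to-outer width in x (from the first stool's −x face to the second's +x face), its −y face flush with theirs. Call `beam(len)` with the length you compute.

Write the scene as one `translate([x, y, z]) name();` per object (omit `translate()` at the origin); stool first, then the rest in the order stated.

stool();
translate([979, 0, 0]) stool();
translate([0, 0, 440]) beam(1298);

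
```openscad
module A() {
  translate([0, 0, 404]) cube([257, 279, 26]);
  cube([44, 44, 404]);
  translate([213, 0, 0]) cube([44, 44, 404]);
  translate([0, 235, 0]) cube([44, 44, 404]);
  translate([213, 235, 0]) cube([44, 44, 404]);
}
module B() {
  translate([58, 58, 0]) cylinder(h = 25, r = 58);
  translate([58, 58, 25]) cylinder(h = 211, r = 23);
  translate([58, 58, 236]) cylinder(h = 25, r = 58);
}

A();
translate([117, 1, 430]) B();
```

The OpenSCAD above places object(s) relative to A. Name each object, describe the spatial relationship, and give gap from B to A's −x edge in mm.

The spool's min-x is at 117; the stool's min-x is 0; gap = 117 mm.

A is a stool. B is a spool. The spool is on top of the stool. The gap from the spool to the stool's −x edge is 117 mm.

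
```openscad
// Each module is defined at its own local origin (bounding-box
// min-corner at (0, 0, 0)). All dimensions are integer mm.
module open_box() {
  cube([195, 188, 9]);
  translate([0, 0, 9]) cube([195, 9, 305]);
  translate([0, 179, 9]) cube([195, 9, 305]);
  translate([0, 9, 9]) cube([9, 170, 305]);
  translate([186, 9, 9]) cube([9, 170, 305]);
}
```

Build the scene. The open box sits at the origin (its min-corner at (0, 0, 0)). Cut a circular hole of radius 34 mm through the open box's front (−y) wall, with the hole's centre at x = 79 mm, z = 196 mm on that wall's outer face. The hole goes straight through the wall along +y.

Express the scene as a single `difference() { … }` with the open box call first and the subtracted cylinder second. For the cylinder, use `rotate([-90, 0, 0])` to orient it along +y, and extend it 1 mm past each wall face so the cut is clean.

difference() {
  open_box();
  translate([79, -1, 196]) rotate([-90, 0, 0]) cylinder(h = 11, r = 34);
}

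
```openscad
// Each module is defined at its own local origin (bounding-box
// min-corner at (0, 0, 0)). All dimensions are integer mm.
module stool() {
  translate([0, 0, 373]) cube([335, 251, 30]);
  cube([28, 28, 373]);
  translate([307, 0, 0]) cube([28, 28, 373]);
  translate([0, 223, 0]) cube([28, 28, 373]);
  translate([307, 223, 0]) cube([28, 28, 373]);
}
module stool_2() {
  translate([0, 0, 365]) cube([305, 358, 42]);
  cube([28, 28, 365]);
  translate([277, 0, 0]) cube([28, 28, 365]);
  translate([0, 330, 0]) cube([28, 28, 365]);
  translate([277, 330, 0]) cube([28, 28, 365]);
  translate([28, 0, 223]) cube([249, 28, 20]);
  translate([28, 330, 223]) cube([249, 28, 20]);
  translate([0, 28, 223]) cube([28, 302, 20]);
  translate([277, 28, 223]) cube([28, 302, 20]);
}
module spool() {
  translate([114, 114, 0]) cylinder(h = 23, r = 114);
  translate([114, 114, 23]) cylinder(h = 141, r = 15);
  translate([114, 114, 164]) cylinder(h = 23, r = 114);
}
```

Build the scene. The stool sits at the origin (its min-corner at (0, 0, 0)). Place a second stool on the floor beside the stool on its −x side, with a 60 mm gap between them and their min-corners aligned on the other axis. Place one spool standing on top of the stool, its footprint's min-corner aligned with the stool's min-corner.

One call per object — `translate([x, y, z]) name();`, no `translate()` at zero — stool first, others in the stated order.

stool();
translate([-365, 0, 0]) stool_2();
translate([0, 0, 403]) spool();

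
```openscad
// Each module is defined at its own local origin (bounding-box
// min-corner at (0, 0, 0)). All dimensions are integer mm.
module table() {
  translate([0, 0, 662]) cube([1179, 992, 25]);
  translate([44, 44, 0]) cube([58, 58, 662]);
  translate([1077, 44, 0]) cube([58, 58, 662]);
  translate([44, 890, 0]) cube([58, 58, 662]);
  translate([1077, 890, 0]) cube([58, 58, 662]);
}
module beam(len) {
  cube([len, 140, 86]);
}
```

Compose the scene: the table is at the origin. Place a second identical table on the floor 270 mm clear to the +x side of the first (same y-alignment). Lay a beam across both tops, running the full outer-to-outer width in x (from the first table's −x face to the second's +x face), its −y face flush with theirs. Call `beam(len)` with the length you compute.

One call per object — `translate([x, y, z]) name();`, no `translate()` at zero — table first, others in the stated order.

table();
translate([1449, 0, 0]) table();
translate([0, 0, 687]) beam(2628);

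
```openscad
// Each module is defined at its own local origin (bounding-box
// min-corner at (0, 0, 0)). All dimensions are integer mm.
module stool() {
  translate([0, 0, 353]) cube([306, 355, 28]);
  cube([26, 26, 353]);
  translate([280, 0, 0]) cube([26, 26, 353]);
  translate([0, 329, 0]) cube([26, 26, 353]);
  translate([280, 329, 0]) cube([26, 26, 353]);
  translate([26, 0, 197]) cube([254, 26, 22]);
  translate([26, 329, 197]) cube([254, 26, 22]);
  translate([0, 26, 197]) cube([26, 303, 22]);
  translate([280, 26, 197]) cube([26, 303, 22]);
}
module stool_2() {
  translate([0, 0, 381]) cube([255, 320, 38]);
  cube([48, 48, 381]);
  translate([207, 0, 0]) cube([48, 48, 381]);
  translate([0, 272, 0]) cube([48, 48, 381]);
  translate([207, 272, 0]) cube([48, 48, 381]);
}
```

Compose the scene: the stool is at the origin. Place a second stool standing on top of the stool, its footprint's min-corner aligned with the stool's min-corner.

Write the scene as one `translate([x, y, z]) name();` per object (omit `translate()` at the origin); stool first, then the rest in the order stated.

stool();
translate([0, 0, 381]) stool_2();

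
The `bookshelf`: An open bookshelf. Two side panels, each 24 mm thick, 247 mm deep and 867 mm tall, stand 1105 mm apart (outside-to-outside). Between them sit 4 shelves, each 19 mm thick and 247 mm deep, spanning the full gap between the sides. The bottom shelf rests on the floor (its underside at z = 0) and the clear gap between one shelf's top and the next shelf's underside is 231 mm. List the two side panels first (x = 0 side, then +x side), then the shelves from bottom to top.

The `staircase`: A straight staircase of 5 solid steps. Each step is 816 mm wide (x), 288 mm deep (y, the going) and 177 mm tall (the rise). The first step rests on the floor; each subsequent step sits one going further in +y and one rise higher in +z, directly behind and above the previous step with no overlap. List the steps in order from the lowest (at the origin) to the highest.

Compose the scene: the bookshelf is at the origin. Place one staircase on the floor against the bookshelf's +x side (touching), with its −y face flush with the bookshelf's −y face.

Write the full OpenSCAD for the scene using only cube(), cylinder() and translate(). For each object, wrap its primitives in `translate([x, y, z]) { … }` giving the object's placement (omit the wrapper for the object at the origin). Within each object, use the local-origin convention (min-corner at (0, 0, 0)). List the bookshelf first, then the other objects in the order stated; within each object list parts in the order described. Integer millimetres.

cube([24, 247, 867]);
translate([1081, 0, 0]) cube([24, 247, 867]);
translate([24, 0, 0]) cube([1057, 247, 19]);
translate([24, 0, 250]) cube([1057, 247, 19]);
translate([24, 0, 500]) cube([1057, 247, 19]);
translate([24, 0, 750]) cube([1057, 247, 19]);
translate([1105, 0, 0]) {
  cube([816, 288, 177]);
  translate([0, 288, 177]) cube([816, 288, 177]);
  translate([0, 576, 354]) cube([816, 288, 177]);
  translate([0, 864, 531]) cube([816, 288, 177]);
  translate([0, 1152, 708]) cube([816, 288, 177]);
}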